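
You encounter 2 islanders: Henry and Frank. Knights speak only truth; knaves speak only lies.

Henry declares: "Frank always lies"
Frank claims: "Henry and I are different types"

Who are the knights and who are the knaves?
Henry is a knave.
Frank is a knight.

Verification:
- Henry (knave) says "Frank always lies" - this is FALSE (a lie) because Frank is a knight.
- Frank (knight) says "Henry and I are different types" - this is TRUE because Frank is a knight and Henry is a knave.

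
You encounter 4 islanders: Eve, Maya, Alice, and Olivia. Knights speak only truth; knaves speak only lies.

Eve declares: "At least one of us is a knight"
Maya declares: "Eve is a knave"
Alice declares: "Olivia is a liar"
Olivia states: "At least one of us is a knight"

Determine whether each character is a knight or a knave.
Eve is a knight.
Maya is a knave.
Alice is a knave.
Olivia is a knight.

Verification:
- Eve (knight) says "At least one of us is a knight" - this is TRUE because Eve and Olivia are knights.
- Maya (knave) says "Eve is a knave" - this is FALSE (a lie) because Eve is a knight.
- Alice (knave) says "Olivia is a liar" - this is FALSE (a lie) because Olivia is a knight.
- Olivia (knight) says "At least one of us is a knight" - this is TRUE because Eve and Olivia are knights.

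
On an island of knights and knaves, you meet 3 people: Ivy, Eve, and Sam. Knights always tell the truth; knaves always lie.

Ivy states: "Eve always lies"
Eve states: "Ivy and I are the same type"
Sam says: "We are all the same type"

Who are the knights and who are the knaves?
Ivy is a knight.
Eve is a knave.
Sam is a knave.

Verification:
- Ivy (knight) says "Eve always lies" - this is TRUE because Eve is a knave.
- Eve (knave) says "Ivy and I are the same type" - this is FALSE (a lie) because Eve is a knave and Ivy is a knight.
- Sam (knave) says "We are all the same type" - this is FALSE (a lie) because Ivy is a knight and Eve and Sam are knaves.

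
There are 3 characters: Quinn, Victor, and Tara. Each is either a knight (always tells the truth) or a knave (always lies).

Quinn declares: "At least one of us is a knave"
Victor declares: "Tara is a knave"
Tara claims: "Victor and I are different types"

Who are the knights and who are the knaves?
Quinn is a knight.
Victor is a knave.
Tara is a knight.

Verification:
- Quinn (knight) says "At least one of us is a knave" - this is TRUE because Victor is a knave.
- Victor (knave) says "Tara is a knave" - this is FALSE (a lie) because Tara is a knight.
- Tara (knight) says "Victor and I are different types" - this is TRUE because Tara is a knight and Victor is a knave.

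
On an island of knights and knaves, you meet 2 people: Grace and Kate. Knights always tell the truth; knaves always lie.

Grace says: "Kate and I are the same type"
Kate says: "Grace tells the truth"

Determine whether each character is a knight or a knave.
Grace is a knight.
Kate is a knight.

Verification:
- Grace (knight) says "Kate and I are the same type" - this is TRUE because Grace is a knight and Kate is a knight.
- Kate (knight) says "Grace tells the truth" - this is TRUE because Grace is a knight.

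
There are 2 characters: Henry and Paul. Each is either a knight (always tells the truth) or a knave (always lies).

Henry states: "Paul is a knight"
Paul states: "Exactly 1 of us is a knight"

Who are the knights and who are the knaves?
Henry is a knave.
Paul is a knave.

Verification:
- Henry (knave) says "Paul is a knight" - this is FALSE (a lie) because Paul is a knave.
- Paul (knave) says "Exactly 1 of us is a knight" - this is FALSE (a lie) because there are 0 knights.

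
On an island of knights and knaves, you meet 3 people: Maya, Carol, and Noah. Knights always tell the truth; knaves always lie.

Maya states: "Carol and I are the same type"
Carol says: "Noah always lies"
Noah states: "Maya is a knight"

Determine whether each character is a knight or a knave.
Maya is a knave.
Carol is a knight.
Noah is a knave.

Verification:
- Maya (knave) says "Carol and I are the same type" - this is FALSE (a lie) because Maya is a knave and Carol is a knight.
- Carol (knight) says "Noah always lies" - this is TRUE because Noah is a knave.
- Noah (knave) says "Maya is a knight" - this is FALSE (a lie) because Maya is a knave.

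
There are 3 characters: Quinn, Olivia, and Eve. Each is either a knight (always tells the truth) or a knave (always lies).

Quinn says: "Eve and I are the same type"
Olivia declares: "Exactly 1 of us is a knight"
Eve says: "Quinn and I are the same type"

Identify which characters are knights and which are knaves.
Quinn is a knight.
Olivia is a knave.
Eve is a knight.

Verification:
- Quinn (knight) says "Eve and I are the same type" - this is TRUE because Quinn is a knight and Eve is a knight.
- Olivia (knave) says "Exactly 1 of us is a knight" - this is FALSE (a lie) because there are 2 knights.
- Eve (knight) says "Quinn and I are the same type" - this is TRUE because Eve is a knight and Quinn is a knight.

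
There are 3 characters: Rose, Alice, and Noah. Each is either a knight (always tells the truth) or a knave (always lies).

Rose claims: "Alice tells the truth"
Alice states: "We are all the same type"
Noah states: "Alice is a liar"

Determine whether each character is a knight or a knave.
Rose is a knave.
Alice is a knave.
Noah is a knight.

Verification:
- Rose (knave) says "Alice tells the truth" - this is FALSE (a lie) because Alice is a knave.
- Alice (knave) says "We are all the same type" - this is FALSE (a lie) because Noah is a knight and Rose and Alice are knaves.
- Noah (knight) says "Alice is a liar" - this is TRUE because Alice is a knave.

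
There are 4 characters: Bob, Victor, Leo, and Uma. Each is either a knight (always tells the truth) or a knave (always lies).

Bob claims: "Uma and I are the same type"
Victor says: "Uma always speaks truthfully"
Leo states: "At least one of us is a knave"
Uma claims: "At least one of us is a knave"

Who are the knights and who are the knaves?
Bob is a knave.
Victor is a knight.
Leo is a knight.
Uma is a knight.

Verification:
- Bob (knave) says "Uma and I are the same type" - this is FALSE (a lie) because Bob is a knave and Uma is a knight.
- Victor (knight) says "Uma always speaks truthfully" - this is TRUE because Uma is a knight.
- Leo (knight) says "At least one of us is a knave" - this is TRUE because Bob is a knave.
- Uma (knight) says "At least one of us is a knave" - this is TRUE because Bob is a knave.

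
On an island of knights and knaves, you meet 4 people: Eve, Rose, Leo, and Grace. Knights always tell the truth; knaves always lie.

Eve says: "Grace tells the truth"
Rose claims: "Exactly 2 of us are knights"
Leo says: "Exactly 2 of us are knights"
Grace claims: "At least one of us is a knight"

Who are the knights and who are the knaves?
Eve is a knave.
Rose is a knave.
Leo is a knave.
Grace is a knave.

Verification:
- Eve (knave) says "Grace tells the truth" - this is FALSE (a lie) because Grace is a knave.
- Rose (knave) says "Exactly 2 of us are knights" - this is FALSE (a lie) because there are 0 knights.
- Leo (knave) says "Exactly 2 of us are knights" - this is FALSE (a lie) because there are 0 knights.
- Grace (knave) says "At least one of us is a knight" - this is FALSE (a lie) because no one is a knight.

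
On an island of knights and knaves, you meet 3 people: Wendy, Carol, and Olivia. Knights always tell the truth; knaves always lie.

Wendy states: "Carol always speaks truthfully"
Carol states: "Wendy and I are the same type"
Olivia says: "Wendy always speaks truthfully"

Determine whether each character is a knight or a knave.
Wendy is a knight.
Carol is a knight.
Olivia is a knight.

Verification:
- Wendy (knight) says "Carol always speaks truthfully" - this is TRUE because Carol is a knight.
- Carol (knight) says "Wendy and I are the same type" - this is TRUE because Carol is a knight and Wendy is a knight.
- Olivia (knight) says "Wendy always speaks truthfully" - this is TRUE because Wendy is a knight.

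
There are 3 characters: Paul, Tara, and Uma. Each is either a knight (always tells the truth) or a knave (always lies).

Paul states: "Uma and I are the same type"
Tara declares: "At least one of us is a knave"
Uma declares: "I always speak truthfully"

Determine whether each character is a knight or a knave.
Paul is a knave.
Tara is a knight.
Uma is a knight.

Verification:
- Paul (knave) says "Uma and I are the same type" - this is FALSE (a lie) because Paul is a knave and Uma is a knight.
- Tara (knight) says "At least one of us is a knave" - this is TRUE because Paul is a knave.
- Uma (knight) says "I always speak truthfully" - this is TRUE because Uma is a knight.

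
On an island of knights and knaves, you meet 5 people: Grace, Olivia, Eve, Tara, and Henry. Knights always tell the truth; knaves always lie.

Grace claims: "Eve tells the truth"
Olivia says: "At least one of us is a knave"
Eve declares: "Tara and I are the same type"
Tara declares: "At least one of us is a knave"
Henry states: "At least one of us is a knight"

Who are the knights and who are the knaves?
Grace is a knave.
Olivia is a knight.
Eve is a knave.
Tara is a knight.
Henry is a knight.

Verification:
- Grace (knave) says "Eve tells the truth" - this is FALSE (a lie) because Eve is a knave.
- Olivia (knight) says "At least one of us is a knave" - this is TRUE because Grace and Eve are knaves.
- Eve (knave) says "Tara and I are the same type" - this is FALSE (a lie) because Eve is a knave and Tara is a knight.
- Tara (knight) says "At least one of us is a knave" - this is TRUE because Grace and Eve are knaves.
- Henry (knight) says "At least one of us is a knight" - this is TRUE because Olivia, Tara, and Henry are knights.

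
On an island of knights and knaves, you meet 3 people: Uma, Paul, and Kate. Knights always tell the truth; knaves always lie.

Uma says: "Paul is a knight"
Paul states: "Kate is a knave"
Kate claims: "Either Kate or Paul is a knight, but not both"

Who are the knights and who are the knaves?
Uma is a knave.
Paul is a knave.
Kate is a knight.

Verification:
- Uma (knave) says "Paul is a knight" - this is FALSE (a lie) because Paul is a knave.
- Paul (knave) says "Kate is a knave" - this is FALSE (a lie) because Kate is a knight.
- Kate (knight) says "Either Kate or Paul is a knight, but not both" - this is TRUE because Kate is a knight and Paul is a knave.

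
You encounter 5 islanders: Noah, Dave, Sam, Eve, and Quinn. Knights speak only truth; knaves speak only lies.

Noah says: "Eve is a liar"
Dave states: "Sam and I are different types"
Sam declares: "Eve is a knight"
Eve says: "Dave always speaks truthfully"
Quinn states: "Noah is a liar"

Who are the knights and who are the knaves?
Noah is a knight.
Dave is a knave.
Sam is a knave.
Eve is a knave.
Quinn is a knave.

Verification:
- Noah (knight) says "Eve is a liar" - this is TRUE because Eve is a knave.
- Dave (knave) says "Sam and I are different types" - this is FALSE (a lie) because Dave is a knave and Sam is a knave.
- Sam (knave) says "Eve is a knight" - this is FALSE (a lie) because Eve is a knave.
- Eve (knave) says "Dave always speaks truthfully" - this is FALSE (a lie) because Dave is a knave.
- Quinn (knave) says "Noah is a liar" - this is FALSE (a lie) because Noah is a knight.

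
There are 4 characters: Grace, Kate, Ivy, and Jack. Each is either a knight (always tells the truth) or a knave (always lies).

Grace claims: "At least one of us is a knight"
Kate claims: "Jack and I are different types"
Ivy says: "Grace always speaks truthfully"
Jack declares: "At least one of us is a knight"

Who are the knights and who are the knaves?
Grace is a knave.
Kate is a knave.
Ivy is a knave.
Jack is a knave.

Verification:
- Grace (knave) says "At least one of us is a knight" - this is FALSE (a lie) because no one is a knight.
- Kate (knave) says "Jack and I are different types" - this is FALSE (a lie) because Kate is a knave and Jack is a knave.
- Ivy (knave) says "Grace always speaks truthfully" - this is FALSE (a lie) because Grace is a knave.
- Jack (knave) says "At least one of us is a knight" - this is FALSE (a lie) because no one is a knight.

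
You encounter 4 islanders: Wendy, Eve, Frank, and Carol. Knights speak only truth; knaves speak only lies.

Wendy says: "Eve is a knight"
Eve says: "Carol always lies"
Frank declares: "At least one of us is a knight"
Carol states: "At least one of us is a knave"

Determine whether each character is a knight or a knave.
Wendy is a knave.
Eve is a knave.
Frank is a knight.
Carol is a knight.

Verification:
- Wendy (knave) says "Eve is a knight" - this is FALSE (a lie) because Eve is a knave.
- Eve (knave) says "Carol always lies" - this is FALSE (a lie) because Carol is a knight.
- Frank (knight) says "At least one of us is a knight" - this is TRUE because Frank and Carol are knights.
- Carol (knight) says "At least one of us is a knave" - this is TRUE because Wendy and Eve are knaves.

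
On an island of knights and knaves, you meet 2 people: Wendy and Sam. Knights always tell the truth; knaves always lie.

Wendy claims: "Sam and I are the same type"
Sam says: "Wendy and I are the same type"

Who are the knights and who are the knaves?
Wendy is a knight.
Sam is a knight.

Verification:
- Wendy (knight) says "Sam and I are the same type" - this is TRUE because Wendy is a knight and Sam is a knight.
- Sam (knight) says "Wendy and I are the same type" - this is TRUE because Sam is a knight and Wendy is a knight.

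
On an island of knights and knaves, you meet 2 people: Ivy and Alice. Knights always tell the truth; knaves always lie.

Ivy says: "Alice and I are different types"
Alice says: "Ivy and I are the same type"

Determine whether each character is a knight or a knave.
Ivy is a knight.
Alice is a knave.

Verification:
- Ivy (knight) says "Alice and I are different types" - this is TRUE because Ivy is a knight and Alice is a knave.
- Alice (knave) says "Ivy and I are the same type" - this is FALSE (a lie) because Alice is a knave and Ivy is a knight.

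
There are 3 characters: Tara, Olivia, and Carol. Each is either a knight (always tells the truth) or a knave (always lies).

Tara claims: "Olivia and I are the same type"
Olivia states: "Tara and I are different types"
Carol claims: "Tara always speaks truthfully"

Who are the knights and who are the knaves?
Tara is a knave.
Olivia is a knight.
Carol is a knave.

Verification:
- Tara (knave) says "Olivia and I are the same type" - this is FALSE (a lie) because Tara is a knave and Olivia is a knight.
- Olivia (knight) says "Tara and I are different types" - this is TRUE because Olivia is a knight and Tara is a knave.
- Carol (knave) says "Tara always speaks truthfully" - this is FALSE (a lie) because Tara is a knave.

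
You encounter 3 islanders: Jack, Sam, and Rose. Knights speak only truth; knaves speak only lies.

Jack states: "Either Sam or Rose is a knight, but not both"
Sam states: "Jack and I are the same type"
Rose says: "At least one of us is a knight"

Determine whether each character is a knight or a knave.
Jack is a knight.
Sam is a knave.
Rose is a knight.

Verification:
- Jack (knight) says "Either Sam or Rose is a knight, but not both" - this is TRUE because Sam is a knave and Rose is a knight.
- Sam (knave) says "Jack and I are the same type" - this is FALSE (a lie) because Sam is a knave and Jack is a knight.
- Rose (knight) says "At least one of us is a knight" - this is TRUE because Jack and Rose are knights.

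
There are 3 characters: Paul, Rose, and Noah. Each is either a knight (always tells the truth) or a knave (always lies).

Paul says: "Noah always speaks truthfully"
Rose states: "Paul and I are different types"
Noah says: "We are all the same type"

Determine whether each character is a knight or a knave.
Paul is a knave.
Rose is a knight.
Noah is a knave.

Verification:
- Paul (knave) says "Noah always speaks truthfully" - this is FALSE (a lie) because Noah is a knave.
- Rose (knight) says "Paul and I are different types" - this is TRUE because Rose is a knight and Paul is a knave.
- Noah (knave) says "We are all the same type" - this is FALSE (a lie) because Rose is a knight and Paul and Noah are knaves.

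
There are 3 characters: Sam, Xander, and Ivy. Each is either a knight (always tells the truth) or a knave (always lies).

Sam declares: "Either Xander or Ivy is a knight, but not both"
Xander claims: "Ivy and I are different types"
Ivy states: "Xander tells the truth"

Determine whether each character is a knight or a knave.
Sam is a knave.
Xander is a knave.
Ivy is a knave.

Verification:
- Sam (knave) says "Either Xander or Ivy is a knight, but not both" - this is FALSE (a lie) because Xander is a knave and Ivy is a knave.
- Xander (knave) says "Ivy and I are different types" - this is FALSE (a lie) because Xander is a knave and Ivy is a knave.
- Ivy (knave) says "Xander tells the truth" - this is FALSE (a lie) because Xander is a knave.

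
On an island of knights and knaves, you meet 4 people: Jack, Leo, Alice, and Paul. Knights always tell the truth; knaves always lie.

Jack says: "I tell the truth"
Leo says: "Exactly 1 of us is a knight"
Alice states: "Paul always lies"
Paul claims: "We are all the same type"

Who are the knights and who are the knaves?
Jack is a knight.
Leo is a knave.
Alice is a knight.
Paul is a knave.

Verification:
- Jack (knight) says "I tell the truth" - this is TRUE because Jack is a knight.
- Leo (knave) says "Exactly 1 of us is a knight" - this is FALSE (a lie) because there are 2 knights.
- Alice (knight) says "Paul always lies" - this is TRUE because Paul is a knave.
- Paul (knave) says "We are all the same type" - this is FALSE (a lie) because Jack and Alice are knights and Leo and Paul are knaves.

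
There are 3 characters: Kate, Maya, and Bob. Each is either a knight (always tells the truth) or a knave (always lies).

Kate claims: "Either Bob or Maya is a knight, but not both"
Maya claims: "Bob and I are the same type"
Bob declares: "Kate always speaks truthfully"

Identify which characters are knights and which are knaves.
Kate is a knight.
Maya is a knave.
Bob is a knight.

Verification:
- Kate (knight) says "Either Bob or Maya is a knight, but not both" - this is TRUE because Bob is a knight and Maya is a knave.
- Maya (knave) says "Bob and I are the same type" - this is FALSE (a lie) because Maya is a knave and Bob is a knight.
- Bob (knight) says "Kate always speaks truthfully" - this is TRUE because Kate is a knight.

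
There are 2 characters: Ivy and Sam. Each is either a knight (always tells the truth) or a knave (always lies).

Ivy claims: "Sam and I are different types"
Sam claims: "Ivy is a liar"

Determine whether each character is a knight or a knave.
Ivy is a knight.
Sam is a knave.

Verification:
- Ivy (knight) says "Sam and I are different types" - this is TRUE because Ivy is a knight and Sam is a knave.
- Sam (knave) says "Ivy is a liar" - this is FALSE (a lie) because Ivy is a knight.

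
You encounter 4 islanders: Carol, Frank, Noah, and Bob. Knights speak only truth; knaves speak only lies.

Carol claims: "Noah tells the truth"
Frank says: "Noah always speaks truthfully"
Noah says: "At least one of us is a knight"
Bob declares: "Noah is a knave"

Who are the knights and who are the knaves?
Carol is a knight.
Frank is a knight.
Noah is a knight.
Bob is a knave.

Verification:
- Carol (knight) says "Noah tells the truth" - this is TRUE because Noah is a knight.
- Frank (knight) says "Noah always speaks truthfully" - this is TRUE because Noah is a knight.
- Noah (knight) says "At least one of us is a knight" - this is TRUE because Carol, Frank, and Noah are knights.
- Bob (knave) says "Noah is a knave" - this is FALSE (a lie) because Noah is a knight.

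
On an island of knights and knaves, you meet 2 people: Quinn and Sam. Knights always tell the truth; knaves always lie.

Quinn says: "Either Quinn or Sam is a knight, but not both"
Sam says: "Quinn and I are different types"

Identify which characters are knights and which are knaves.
Quinn is a knave.
Sam is a knave.

Verification:
- Quinn (knave) says "Either Quinn or Sam is a knight, but not both" - this is FALSE (a lie) because Quinn is a knave and Sam is a knave.
- Sam (knave) says "Quinn and I are different types" - this is FALSE (a lie) because Sam is a knave and Quinn is a knave.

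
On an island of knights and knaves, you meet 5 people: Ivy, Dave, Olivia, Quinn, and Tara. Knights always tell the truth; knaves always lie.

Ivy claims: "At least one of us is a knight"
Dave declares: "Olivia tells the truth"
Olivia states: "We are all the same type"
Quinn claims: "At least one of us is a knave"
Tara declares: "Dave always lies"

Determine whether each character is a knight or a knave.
Ivy is a knight.
Dave is a knave.
Olivia is a knave.
Quinn is a knight.
Tara is a knight.

Verification:
- Ivy (knight) says "At least one of us is a knight" - this is TRUE because Ivy, Quinn, and Tara are knights.
- Dave (knave) says "Olivia tells the truth" - this is FALSE (a lie) because Olivia is a knave.
- Olivia (knave) says "We are all the same type" - this is FALSE (a lie) because Ivy, Quinn, and Tara are knights and Dave and Olivia are knaves.
- Quinn (knight) says "At least one of us is a knave" - this is TRUE because Dave and Olivia are knaves.
- Tara (knight) says "Dave always lies" - this is TRUE because Dave is a knave.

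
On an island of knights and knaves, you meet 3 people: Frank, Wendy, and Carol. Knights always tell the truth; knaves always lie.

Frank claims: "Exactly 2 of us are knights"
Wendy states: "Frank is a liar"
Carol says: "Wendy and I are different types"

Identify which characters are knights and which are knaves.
Frank is a knight.
Wendy is a knave.
Carol is a knight.

Verification:
- Frank (knight) says "Exactly 2 of us are knights" - this is TRUE because there are 2 knights.
- Wendy (knave) says "Frank is a liar" - this is FALSE (a lie) because Frank is a knight.
- Carol (knight) says "Wendy and I are different types" - this is TRUE because Carol is a knight and Wendy is a knave.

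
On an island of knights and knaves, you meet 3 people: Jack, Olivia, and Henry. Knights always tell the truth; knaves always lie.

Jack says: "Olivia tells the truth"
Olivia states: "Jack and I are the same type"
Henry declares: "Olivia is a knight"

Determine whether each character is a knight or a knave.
Jack is a knight.
Olivia is a knight.
Henry is a knight.

Verification:
- Jack (knight) says "Olivia tells the truth" - this is TRUE because Olivia is a knight.
- Olivia (knight) says "Jack and I are the same type" - this is TRUE because Olivia is a knight and Jack is a knight.
- Henry (knight) says "Olivia is a knight" - this is TRUE because Olivia is a knight.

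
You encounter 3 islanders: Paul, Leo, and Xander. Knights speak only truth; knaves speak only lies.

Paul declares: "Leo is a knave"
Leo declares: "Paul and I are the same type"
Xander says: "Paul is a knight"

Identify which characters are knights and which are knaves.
Paul is a knight.
Leo is a knave.
Xander is a knight.

Verification:
- Paul (knight) says "Leo is a knave" - this is TRUE because Leo is a knave.
- Leo (knave) says "Paul and I are the same type" - this is FALSE (a lie) because Leo is a knave and Paul is a knight.
- Xander (knight) says "Paul is a knight" - this is TRUE because Paul is a knight.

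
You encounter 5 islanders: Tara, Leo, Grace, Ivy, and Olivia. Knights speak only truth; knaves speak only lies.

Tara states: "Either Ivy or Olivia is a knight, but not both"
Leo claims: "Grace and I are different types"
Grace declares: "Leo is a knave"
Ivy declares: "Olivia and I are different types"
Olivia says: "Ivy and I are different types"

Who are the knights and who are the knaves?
Tara is a knave.
Leo is a knight.
Grace is a knave.
Ivy is a knave.
Olivia is a knave.

Verification:
- Tara (knave) says "Either Ivy or Olivia is a knight, but not both" - this is FALSE (a lie) because Ivy is a knave and Olivia is a knave.
- Leo (knight) says "Grace and I are different types" - this is TRUE because Leo is a knight and Grace is a knave.
- Grace (knave) says "Leo is a knave" - this is FALSE (a lie) because Leo is a knight.
- Ivy (knave) says "Olivia and I are different types" - this is FALSE (a lie) because Ivy is a knave and Olivia is a knave.
- Olivia (knave) says "Ivy and I are different types" - this is FALSE (a lie) because Olivia is a knave and Ivy is a knave.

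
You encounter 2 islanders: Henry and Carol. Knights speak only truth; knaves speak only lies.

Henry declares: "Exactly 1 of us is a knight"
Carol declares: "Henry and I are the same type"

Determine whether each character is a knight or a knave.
Henry is a knight.
Carol is a knave.

Verification:
- Henry (knight) says "Exactly 1 of us is a knight" - this is TRUE because there are 1 knights.
- Carol (knave) says "Henry and I are the same type" - this is FALSE (a lie) because Carol is a knave and Henry is a knight.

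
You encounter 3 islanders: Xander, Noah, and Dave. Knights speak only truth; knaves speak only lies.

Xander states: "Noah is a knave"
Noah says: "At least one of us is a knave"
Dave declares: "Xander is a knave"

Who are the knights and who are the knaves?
Xander is a knave.
Noah is a knight.
Dave is a knight.

Verification:
- Xander (knave) says "Noah is a knave" - this is FALSE (a lie) because Noah is a knight.
- Noah (knight) says "At least one of us is a knave" - this is TRUE because Xander is a knave.
- Dave (knight) says "Xander is a knave" - this is TRUE because Xander is a knave.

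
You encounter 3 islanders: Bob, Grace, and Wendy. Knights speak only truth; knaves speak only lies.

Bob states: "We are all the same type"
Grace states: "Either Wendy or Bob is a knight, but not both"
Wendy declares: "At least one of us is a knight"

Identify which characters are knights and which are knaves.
Bob is a knave.
Grace is a knight.
Wendy is a knight.

Verification:
- Bob (knave) says "We are all the same type" - this is FALSE (a lie) because Grace and Wendy are knights and Bob is a knave.
- Grace (knight) says "Either Wendy or Bob is a knight, but not both" - this is TRUE because Wendy is a knight and Bob is a knave.
- Wendy (knight) says "At least one of us is a knight" - this is TRUE because Grace and Wendy are knights.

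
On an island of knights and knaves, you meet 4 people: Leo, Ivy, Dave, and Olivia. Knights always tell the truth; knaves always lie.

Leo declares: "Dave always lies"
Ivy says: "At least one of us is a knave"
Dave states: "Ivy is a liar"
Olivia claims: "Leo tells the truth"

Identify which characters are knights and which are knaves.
Leo is a knight.
Ivy is a knight.
Dave is a knave.
Olivia is a knight.

Verification:
- Leo (knight) says "Dave always lies" - this is TRUE because Dave is a knave.
- Ivy (knight) says "At least one of us is a knave" - this is TRUE because Dave is a knave.
- Dave (knave) says "Ivy is a liar" - this is FALSE (a lie) because Ivy is a knight.
- Olivia (knight) says "Leo tells the truth" - this is TRUE because Leo is a knight.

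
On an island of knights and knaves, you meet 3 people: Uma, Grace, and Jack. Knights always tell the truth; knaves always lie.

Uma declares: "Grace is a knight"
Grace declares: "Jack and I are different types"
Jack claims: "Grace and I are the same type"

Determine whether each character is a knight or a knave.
Uma is a knight.
Grace is a knight.
Jack is a knave.

Verification:
- Uma (knight) says "Grace is a knight" - this is TRUE because Grace is a knight.
- Grace (knight) says "Jack and I are different types" - this is TRUE because Grace is a knight and Jack is a knave.
- Jack (knave) says "Grace and I are the same type" - this is FALSE (a lie) because Jack is a knave and Grace is a knight.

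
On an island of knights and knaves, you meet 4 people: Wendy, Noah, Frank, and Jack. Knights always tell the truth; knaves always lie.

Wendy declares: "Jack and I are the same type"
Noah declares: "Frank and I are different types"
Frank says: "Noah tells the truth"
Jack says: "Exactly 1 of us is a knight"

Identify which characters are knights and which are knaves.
Wendy is a knave.
Noah is a knave.
Frank is a knave.
Jack is a knight.

Verification:
- Wendy (knave) says "Jack and I are the same type" - this is FALSE (a lie) because Wendy is a knave and Jack is a knight.
- Noah (knave) says "Frank and I are different types" - this is FALSE (a lie) because Noah is a knave and Frank is a knave.
- Frank (knave) says "Noah tells the truth" - this is FALSE (a lie) because Noah is a knave.
- Jack (knight) says "Exactly 1 of us is a knight" - this is TRUE because there are 1 knights.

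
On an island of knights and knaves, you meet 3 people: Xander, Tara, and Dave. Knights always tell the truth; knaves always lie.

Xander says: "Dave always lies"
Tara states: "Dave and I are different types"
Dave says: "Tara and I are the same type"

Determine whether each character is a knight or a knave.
Xander is a knight.
Tara is a knight.
Dave is a knave.

Verification:
- Xander (knight) says "Dave always lies" - this is TRUE because Dave is a knave.
- Tara (knight) says "Dave and I are different types" - this is TRUE because Tara is a knight and Dave is a knave.
- Dave (knave) says "Tara and I are the same type" - this is FALSE (a lie) because Dave is a knave and Tara is a knight.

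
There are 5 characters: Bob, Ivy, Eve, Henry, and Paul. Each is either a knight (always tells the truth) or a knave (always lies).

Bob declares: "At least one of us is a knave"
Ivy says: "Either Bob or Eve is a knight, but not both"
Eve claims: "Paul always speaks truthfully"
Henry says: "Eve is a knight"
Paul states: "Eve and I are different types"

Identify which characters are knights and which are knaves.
Bob is a knight.
Ivy is a knight.
Eve is a knave.
Henry is a knave.
Paul is a knave.

Verification:
- Bob (knight) says "At least one of us is a knave" - this is TRUE because Eve, Henry, and Paul are knaves.
- Ivy (knight) says "Either Bob or Eve is a knight, but not both" - this is TRUE because Bob is a knight and Eve is a knave.
- Eve (knave) says "Paul always speaks truthfully" - this is FALSE (a lie) because Paul is a knave.
- Henry (knave) says "Eve is a knight" - this is FALSE (a lie) because Eve is a knave.
- Paul (knave) says "Eve and I are different types" - this is FALSE (a lie) because Paul is a knave and Eve is a knave.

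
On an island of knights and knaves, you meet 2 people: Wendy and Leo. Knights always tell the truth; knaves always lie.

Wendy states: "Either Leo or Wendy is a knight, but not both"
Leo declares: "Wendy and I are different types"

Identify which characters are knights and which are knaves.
Wendy is a knave.
Leo is a knave.

Verification:
- Wendy (knave) says "Either Leo or Wendy is a knight, but not both" - this is FALSE (a lie) because Leo is a knave and Wendy is a knave.
- Leo (knave) says "Wendy and I are different types" - this is FALSE (a lie) because Leo is a knave and Wendy is a knave.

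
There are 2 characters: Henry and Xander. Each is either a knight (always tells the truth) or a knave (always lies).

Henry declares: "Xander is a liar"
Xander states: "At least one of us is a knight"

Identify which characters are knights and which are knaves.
Henry is a knave.
Xander is a knight.

Verification:
- Henry (knave) says "Xander is a liar" - this is FALSE (a lie) because Xander is a knight.
- Xander (knight) says "At least one of us is a knight" - this is TRUE because Xander is a knight.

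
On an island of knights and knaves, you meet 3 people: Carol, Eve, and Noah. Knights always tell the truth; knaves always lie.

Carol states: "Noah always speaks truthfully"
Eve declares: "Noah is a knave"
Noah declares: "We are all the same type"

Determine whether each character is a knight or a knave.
Carol is a knave.
Eve is a knight.
Noah is a knave.

Verification:
- Carol (knave) says "Noah always speaks truthfully" - this is FALSE (a lie) because Noah is a knave.
- Eve (knight) says "Noah is a knave" - this is TRUE because Noah is a knave.
- Noah (knave) says "We are all the same type" - this is FALSE (a lie) because Eve is a knight and Carol and Noah are knaves.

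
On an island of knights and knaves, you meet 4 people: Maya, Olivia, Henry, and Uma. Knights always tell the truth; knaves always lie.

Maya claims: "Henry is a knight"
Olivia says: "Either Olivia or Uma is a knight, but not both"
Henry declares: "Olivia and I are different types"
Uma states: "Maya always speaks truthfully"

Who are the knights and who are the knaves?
Maya is a knave.
Olivia is a knave.
Henry is a knave.
Uma is a knave.

Verification:
- Maya (knave) says "Henry is a knight" - this is FALSE (a lie) because Henry is a knave.
- Olivia (knave) says "Either Olivia or Uma is a knight, but not both" - this is FALSE (a lie) because Olivia is a knave and Uma is a knave.
- Henry (knave) says "Olivia and I are different types" - this is FALSE (a lie) because Henry is a knave and Olivia is a knave.
- Uma (knave) says "Maya always speaks truthfully" - this is FALSE (a lie) because Maya is a knave.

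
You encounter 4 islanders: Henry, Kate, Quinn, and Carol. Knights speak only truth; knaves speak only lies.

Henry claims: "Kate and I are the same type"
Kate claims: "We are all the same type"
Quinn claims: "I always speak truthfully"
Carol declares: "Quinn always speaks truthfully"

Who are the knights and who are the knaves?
Henry is a knight.
Kate is a knight.
Quinn is a knight.
Carol is a knight.

Verification:
- Henry (knight) says "Kate and I are the same type" - this is TRUE because Henry is a knight and Kate is a knight.
- Kate (knight) says "We are all the same type" - this is TRUE because Henry, Kate, Quinn, and Carol are knights.
- Quinn (knight) says "I always speak truthfully" - this is TRUE because Quinn is a knight.
- Carol (knight) says "Quinn always speaks truthfully" - this is TRUE because Quinn is a knight.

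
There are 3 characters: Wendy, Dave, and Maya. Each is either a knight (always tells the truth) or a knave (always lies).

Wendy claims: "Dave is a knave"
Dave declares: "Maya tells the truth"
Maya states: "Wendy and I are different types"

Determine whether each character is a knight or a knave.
Wendy is a knave.
Dave is a knight.
Maya is a knight.

Verification:
- Wendy (knave) says "Dave is a knave" - this is FALSE (a lie) because Dave is a knight.
- Dave (knight) says "Maya tells the truth" - this is TRUE because Maya is a knight.
- Maya (knight) says "Wendy and I are different types" - this is TRUE because Maya is a knight and Wendy is a knave.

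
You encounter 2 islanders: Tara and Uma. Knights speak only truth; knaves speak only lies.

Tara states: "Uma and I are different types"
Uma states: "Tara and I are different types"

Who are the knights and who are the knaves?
Tara is a knave.
Uma is a knave.

Verification:
- Tara (knave) says "Uma and I are different types" - this is FALSE (a lie) because Tara is a knave and Uma is a knave.
- Uma (knave) says "Tara and I are different types" - this is FALSE (a lie) because Uma is a knave and Tara is a knave.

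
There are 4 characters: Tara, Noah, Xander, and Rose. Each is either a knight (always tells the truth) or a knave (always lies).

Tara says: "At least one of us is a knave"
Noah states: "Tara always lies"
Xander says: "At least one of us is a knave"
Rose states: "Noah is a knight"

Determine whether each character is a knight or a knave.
Tara is a knight.
Noah is a knave.
Xander is a knight.
Rose is a knave.

Verification:
- Tara (knight) says "At least one of us is a knave" - this is TRUE because Noah and Rose are knaves.
- Noah (knave) says "Tara always lies" - this is FALSE (a lie) because Tara is a knight.
- Xander (knight) says "At least one of us is a knave" - this is TRUE because Noah and Rose are knaves.
- Rose (knave) says "Noah is a knight" - this is FALSE (a lie) because Noah is a knave.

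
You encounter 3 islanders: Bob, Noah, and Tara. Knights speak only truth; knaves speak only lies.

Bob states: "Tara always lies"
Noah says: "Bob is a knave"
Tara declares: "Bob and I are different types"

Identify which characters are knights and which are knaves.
Bob is a knave.
Noah is a knight.
Tara is a knight.

Verification:
- Bob (knave) says "Tara always lies" - this is FALSE (a lie) because Tara is a knight.
- Noah (knight) says "Bob is a knave" - this is TRUE because Bob is a knave.
- Tara (knight) says "Bob and I are different types" - this is TRUE because Tara is a knight and Bob is a knave.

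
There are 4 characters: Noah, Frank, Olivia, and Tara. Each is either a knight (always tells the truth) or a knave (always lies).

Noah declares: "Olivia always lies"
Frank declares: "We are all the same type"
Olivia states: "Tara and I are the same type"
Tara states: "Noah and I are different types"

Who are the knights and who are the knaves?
Noah is a knave.
Frank is a knave.
Olivia is a knight.
Tara is a knight.

Verification:
- Noah (knave) says "Olivia always lies" - this is FALSE (a lie) because Olivia is a knight.
- Frank (knave) says "We are all the same type" - this is FALSE (a lie) because Olivia and Tara are knights and Noah and Frank are knaves.
- Olivia (knight) says "Tara and I are the same type" - this is TRUE because Olivia is a knight and Tara is a knight.
- Tara (knight) says "Noah and I are different types" - this is TRUE because Tara is a knight and Noah is a knave.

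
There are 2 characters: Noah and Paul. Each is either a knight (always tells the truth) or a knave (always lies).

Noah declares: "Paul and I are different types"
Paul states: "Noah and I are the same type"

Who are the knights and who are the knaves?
Noah is a knight.
Paul is a knave.

Verification:
- Noah (knight) says "Paul and I are different types" - this is TRUE because Noah is a knight and Paul is a knave.
- Paul (knave) says "Noah and I are the same type" - this is FALSE (a lie) because Paul is a knave and Noah is a knight.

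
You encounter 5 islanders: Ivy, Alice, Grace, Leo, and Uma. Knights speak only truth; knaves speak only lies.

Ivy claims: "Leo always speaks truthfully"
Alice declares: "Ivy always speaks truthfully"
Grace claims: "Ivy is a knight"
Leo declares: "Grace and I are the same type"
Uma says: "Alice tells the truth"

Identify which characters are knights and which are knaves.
Ivy is a knight.
Alice is a knight.
Grace is a knight.
Leo is a knight.
Uma is a knight.

Verification:
- Ivy (knight) says "Leo always speaks truthfully" - this is TRUE because Leo is a knight.
- Alice (knight) says "Ivy always speaks truthfully" - this is TRUE because Ivy is a knight.
- Grace (knight) says "Ivy is a knight" - this is TRUE because Ivy is a knight.
- Leo (knight) says "Grace and I are the same type" - this is TRUE because Leo is a knight and Grace is a knight.
- Uma (knight) says "Alice tells the truth" - this is TRUE because Alice is a knight.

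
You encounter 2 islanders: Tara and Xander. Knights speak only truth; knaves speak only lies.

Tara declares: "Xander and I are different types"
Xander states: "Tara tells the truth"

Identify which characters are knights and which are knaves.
Tara is a knave.
Xander is a knave.

Verification:
- Tara (knave) says "Xander and I are different types" - this is FALSE (a lie) because Tara is a knave and Xander is a knave.
- Xander (knave) says "Tara tells the truth" - this is FALSE (a lie) because Tara is a knave.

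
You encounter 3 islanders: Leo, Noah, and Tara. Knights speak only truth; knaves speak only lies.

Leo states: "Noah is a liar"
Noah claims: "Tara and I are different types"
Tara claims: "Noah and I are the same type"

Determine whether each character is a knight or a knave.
Leo is a knave.
Noah is a knight.
Tara is a knave.

Verification:
- Leo (knave) says "Noah is a liar" - this is FALSE (a lie) because Noah is a knight.
- Noah (knight) says "Tara and I are different types" - this is TRUE because Noah is a knight and Tara is a knave.
- Tara (knave) says "Noah and I are the same type" - this is FALSE (a lie) because Tara is a knave and Noah is a knight.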